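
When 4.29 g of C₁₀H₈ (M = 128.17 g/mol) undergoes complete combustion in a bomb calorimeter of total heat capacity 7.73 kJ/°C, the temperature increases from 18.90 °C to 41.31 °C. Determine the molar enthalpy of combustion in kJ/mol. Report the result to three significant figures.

ΔH = -5180 kJ/mol

ΔT = 41.31 − 18.90 = 22.41 °C
q_cal = C_cal × ΔT = 7.73 × 22.41 = 173.2293 kJ
n = 4.29 / 128.17 = 0.03347 mol
q_rxn = −q_cal = -173.2293 kJ
ΔH = -173.2293 / 0.03347 = -5176 kJ/mol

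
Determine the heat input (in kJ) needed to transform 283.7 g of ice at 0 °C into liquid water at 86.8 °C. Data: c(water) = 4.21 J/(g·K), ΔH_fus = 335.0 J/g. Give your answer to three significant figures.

q = 199 kJ

q1 (melt at 0 °C): 283.7 × 335.0 = 95040 J
q2 (heat water 0.0→86.8 °C): 283.7 × 4.21 × 86.8 = 103672 J
Total: 95040 + 103672 = 198712 J = 199 kJ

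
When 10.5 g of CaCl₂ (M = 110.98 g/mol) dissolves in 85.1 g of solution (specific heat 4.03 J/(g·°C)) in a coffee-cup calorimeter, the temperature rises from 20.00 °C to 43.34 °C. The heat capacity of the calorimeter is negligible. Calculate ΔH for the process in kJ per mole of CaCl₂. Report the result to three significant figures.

ΔH = -84.6 kJ/mol

|ΔT| = |43.34 − 20.00| = 23.34 °C
|q_surr| = (85.1 × 4.03) × 23.34 = 342.953 × 23.34 = 8005 J
n(CaCl₂) = 10.5 / 110.98 = 0.09461 mol
Temperature rose, so q_rxn = −|q_surr| = -8.005 kJ
ΔH = q_rxn / n = -84.61 kJ/mol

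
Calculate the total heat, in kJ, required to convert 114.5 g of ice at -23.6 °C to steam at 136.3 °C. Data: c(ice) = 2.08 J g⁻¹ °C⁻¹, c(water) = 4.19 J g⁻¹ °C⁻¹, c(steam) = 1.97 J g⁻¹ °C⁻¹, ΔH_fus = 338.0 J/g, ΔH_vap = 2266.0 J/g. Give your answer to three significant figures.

q1 (heat ice -23.6→0.0 °C): 114.5 × 2.08 × 23.6 = 5621 J
q2 (melt at 0 °C): 114.5 × 338.0 = 38701 J
q3 (heat water 0.0→100.0 °C): 114.5 × 4.19 × 100.0 = 47976 J
q4 (vaporize at 100 °C): 114.5 × 2266.0 = 259457 J
q5 (heat steam 100.0→136.3 °C): 114.5 × 1.97 × 36.3 = 8188 J
Total: 5621 + 38701 + 47976 + 259457 + 8188 = 359943 J = 360 kJ

q = 360 kJ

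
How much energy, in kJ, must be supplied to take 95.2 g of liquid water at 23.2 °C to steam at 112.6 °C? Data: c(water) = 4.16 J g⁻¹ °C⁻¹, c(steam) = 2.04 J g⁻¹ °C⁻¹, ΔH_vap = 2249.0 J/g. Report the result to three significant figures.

q1 (heat water 23.2→100.0 °C): 95.2 × 4.16 × 76.8 = 30415 J
q2 (vaporize at 100 °C): 95.2 × 2249.0 = 214105 J
q3 (heat steam 100.0→112.6 °C): 95.2 × 2.04 × 12.6 = 2447 J
Total: 30415 + 214105 + 2447 = 246967 J = 247 kJ

q = 247 kJ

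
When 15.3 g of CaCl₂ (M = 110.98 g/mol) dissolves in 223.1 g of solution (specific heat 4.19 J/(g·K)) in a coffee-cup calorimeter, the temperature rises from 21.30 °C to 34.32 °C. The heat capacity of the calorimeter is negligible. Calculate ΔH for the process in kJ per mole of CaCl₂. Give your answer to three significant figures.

ΔH = -88.3 kJ/mol

|ΔT| = |34.32 − 21.30| = 13.02 °C
|q_surr| = (223.1 × 4.19) × 13.02 = 934.789 × 13.02 = 12170 J
n(CaCl₂) = 15.3 / 110.98 = 0.1379 mol
Temperature rose, so q_rxn = −|q_surr| = -12.17 kJ
ΔH = q_rxn / n = -88.25 kJ/mol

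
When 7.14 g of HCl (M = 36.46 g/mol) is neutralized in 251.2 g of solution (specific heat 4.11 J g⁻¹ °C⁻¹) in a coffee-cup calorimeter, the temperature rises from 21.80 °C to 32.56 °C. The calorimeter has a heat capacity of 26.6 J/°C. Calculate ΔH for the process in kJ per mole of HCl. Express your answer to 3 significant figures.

ΔH = -58.2 kJ/mol

|ΔT| = |32.56 − 21.80| = 10.76 °C
|q_surr| = (251.2 × 4.11 + 26.6) × 10.76 = 1059.032 × 10.76 = 11400 J
n(HCl) = 7.14 / 36.46 = 0.1958 mol
Temperature rose, so q_rxn = −|q_surr| = -11.40 kJ
ΔH = q_rxn / n = -58.22 kJ/mol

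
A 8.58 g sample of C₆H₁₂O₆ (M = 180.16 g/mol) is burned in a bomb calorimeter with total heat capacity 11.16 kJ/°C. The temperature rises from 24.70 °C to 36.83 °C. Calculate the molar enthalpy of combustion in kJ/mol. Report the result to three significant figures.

ΔT = 36.83 − 24.70 = 12.13 °C
q_cal = C_cal × ΔT = 11.16 × 12.13 = 135.3708 kJ
n = 8.58 / 180.16 = 0.04762 mol
q_rxn = −q_cal = -135.3708 kJ
ΔH = -135.3708 / 0.04762 = -2843 kJ/mol

ΔH = -2840 kJ/mol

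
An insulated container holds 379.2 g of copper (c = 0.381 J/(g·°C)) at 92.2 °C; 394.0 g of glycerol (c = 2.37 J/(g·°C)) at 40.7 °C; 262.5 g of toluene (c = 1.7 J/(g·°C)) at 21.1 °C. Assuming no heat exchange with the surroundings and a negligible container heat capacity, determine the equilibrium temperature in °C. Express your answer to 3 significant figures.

Σ mᵢcᵢ(T − Tᵢ) = 0  ⇒  T = Σ mᵢcᵢTᵢ / Σ mᵢcᵢ
Σ mᵢcᵢ = 379.2×0.381 + 394.0×2.37 + 262.5×1.7 = 1524.5052
Σ mᵢcᵢTᵢ = 144.4752×92.2 + 933.78×40.7 + 446.25×21.1 = 60741
T = 60741 / 1524.5052 = 39.84 °C

T_f = 39.8 °C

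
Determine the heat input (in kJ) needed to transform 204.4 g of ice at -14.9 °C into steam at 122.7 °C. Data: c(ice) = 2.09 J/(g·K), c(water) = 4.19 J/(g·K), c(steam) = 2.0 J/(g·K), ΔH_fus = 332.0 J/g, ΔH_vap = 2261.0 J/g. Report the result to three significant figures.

q = 631 kJ

q1 (heat ice -14.9→0.0 °C): 204.4 × 2.09 × 14.9 = 6365 J
q2 (melt at 0 °C): 204.4 × 332.0 = 67861 J
q3 (heat water 0.0→100.0 °C): 204.4 × 4.19 × 100.0 = 85644 J
q4 (vaporize at 100 °C): 204.4 × 2261.0 = 462148 J
q5 (heat steam 100.0→122.7 °C): 204.4 × 2.0 × 22.7 = 9280 J
Total: 6365 + 67861 + 85644 + 462148 + 9280 = 631298 J = 631 kJ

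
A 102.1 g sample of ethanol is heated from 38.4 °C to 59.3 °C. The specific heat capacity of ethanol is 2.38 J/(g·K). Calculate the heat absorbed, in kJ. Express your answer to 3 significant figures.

q = m c ΔT = 102.1 × 2.38 × (59.3 − 38.4)
q = 102.1 × 2.38 × 20.9 = 5079 J = 5.08 kJ

q = 5.08 kJ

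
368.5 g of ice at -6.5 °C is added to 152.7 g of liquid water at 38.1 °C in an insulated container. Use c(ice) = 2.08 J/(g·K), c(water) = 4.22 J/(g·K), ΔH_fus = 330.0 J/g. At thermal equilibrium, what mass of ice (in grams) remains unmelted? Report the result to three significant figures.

m_ice remaining = 309 g

Heat to warm all ice to 0 °C: 368.5×2.08×6.5 = 4982.1 J
Heat released by water cooling to 0 °C: 152.7×4.22×38.1 = 24551 J
24551 J < 4982.1 + 368.5×330.0 = 126587.1 J, so not all ice melts; final T = 0 °C.
Heat left for melting: 24551 − 4982.1 = 19568.9 J
Mass melted = 19568.9 / 330.0 = 59.30 g
Ice remaining = 368.5 − 59.30 = 309.20 g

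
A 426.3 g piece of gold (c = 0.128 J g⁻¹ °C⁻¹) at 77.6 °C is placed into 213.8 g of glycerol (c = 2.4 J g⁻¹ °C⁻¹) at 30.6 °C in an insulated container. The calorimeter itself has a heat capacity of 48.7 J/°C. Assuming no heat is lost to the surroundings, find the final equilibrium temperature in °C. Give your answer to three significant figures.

Heat lost by gold = heat gained by glycerol + calorimeter.
(426.3)(0.128)(77.6 − T) = [(213.8)(2.4) + 48.7](T − 30.6)
54.5664 (77.6 − T) = 561.82 (T − 30.6)
4234.4 − 54.5664 T = 561.82 T − 17192
21426.4 = 616.3864 T
T = 34.76 °C

T_f = 34.8 °C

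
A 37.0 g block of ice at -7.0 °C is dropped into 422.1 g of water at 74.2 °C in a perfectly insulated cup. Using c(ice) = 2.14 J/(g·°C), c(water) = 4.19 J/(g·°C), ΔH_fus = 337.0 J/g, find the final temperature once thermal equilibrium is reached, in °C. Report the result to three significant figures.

Heat to bring ice to 0 °C and melt it: q₁ = 37.0×2.14×7.0 + 37.0×337.0 = 13023 J
Heat the water can supply cooling to 0 °C: 422.1×4.19×74.2 = 131230 J > q₁, so all ice melts.
Energy balance: 422.1×4.19×(74.2 − T) = 13023 + 37.0×4.19×(T − 0)
1768.599(74.2 − T) = 13023 + 155.03 T
131230 − 13023 = 1923.629 T
T = 118207 / 1923.629 = 61.449999 °C

T_f = 61.4 °C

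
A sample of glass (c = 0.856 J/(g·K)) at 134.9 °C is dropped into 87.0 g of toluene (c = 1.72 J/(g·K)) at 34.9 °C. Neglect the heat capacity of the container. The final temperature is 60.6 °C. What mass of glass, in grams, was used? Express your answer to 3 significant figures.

q_gained = (87.0 × 1.72) × (60.6 − 34.9) = 3846 J
q_lost = m × 0.856 × (134.9 − 60.6) = 63.6008 m
m = 3846 / 63.6008 = 60.5 g

m = 60.5 g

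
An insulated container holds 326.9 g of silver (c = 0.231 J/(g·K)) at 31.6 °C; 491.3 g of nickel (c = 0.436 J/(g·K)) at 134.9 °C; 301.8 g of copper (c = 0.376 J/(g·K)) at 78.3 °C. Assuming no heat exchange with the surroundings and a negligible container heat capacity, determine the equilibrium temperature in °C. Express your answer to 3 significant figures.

Σ mᵢcᵢ(T − Tᵢ) = 0  ⇒  T = Σ mᵢcᵢTᵢ / Σ mᵢcᵢ
Σ mᵢcᵢ = 326.9×0.231 + 491.3×0.436 + 301.8×0.376 = 403.1975
Σ mᵢcᵢTᵢ = 75.5139×31.6 + 214.2068×134.9 + 113.4768×78.3 = 40168
T = 40168 / 403.1975 = 99.62 °C

T_f = 99.6 °C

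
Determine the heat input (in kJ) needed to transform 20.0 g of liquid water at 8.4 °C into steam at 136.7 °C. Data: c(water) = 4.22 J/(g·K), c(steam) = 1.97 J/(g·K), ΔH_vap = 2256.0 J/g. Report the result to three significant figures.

q = 54.3 kJ

q1 (heat water 8.4→100.0 °C): 20.0 × 4.22 × 91.6 = 7731 J
q2 (vaporize at 100 °C): 20.0 × 2256.0 = 45120 J
q3 (heat steam 100.0→136.7 °C): 20.0 × 1.97 × 36.7 = 1446 J
Total: 7731 + 45120 + 1446 = 54297 J = 54.3 kJ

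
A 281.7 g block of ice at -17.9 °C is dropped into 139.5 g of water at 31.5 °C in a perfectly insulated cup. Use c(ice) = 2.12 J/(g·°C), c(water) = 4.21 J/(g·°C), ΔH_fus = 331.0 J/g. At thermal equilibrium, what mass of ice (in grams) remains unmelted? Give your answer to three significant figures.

Heat to warm all ice to 0 °C: 281.7×2.12×17.9 = 10690 J
Heat released by water cooling to 0 °C: 139.5×4.21×31.5 = 18500 J
18500 J < 10690 + 281.7×331.0 = 103932.7 J, so not all ice melts; final T = 0 °C.
Heat left for melting: 18500 − 10690 = 7810 J
Mass melted = 7810 / 331.0 = 23.60 g
Ice remaining = 281.7 − 23.60 = 258.10 g

m_ice remaining = 258 g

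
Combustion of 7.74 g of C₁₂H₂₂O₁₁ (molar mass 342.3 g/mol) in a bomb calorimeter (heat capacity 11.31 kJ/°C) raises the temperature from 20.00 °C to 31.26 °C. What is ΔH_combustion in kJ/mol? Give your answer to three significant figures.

ΔH = -5630 kJ/mol

ΔT = 31.26 − 20.00 = 11.26 °C
q_cal = C_cal × ΔT = 11.31 × 11.26 = 127.3506 kJ
n = 7.74 / 342.3 = 0.02261 mol
q_rxn = −q_cal = -127.3506 kJ
ΔH = -127.3506 / 0.02261 = -5632 kJ/mol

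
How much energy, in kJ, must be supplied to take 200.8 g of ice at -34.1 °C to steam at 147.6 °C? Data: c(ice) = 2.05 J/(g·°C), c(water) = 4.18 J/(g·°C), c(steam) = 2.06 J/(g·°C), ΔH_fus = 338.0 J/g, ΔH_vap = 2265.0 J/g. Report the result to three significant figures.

q = 640 kJ

q1 (heat ice -34.1→0.0 °C): 200.8 × 2.05 × 34.1 = 14037 J
q2 (melt at 0 °C): 200.8 × 338.0 = 67870 J
q3 (heat water 0.0→100.0 °C): 200.8 × 4.18 × 100.0 = 83934 J
q4 (vaporize at 100 °C): 200.8 × 2265.0 = 454812 J
q5 (heat steam 100.0→147.6 °C): 200.8 × 2.06 × 47.6 = 19690 J
Total: 14037 + 67870 + 83934 + 454812 + 19690 = 640343 J = 640 kJ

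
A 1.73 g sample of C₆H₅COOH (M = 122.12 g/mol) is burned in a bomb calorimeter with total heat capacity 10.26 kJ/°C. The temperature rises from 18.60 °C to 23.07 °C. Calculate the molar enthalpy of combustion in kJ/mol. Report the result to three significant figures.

ΔH = -3240 kJ/mol

ΔT = 23.07 − 18.60 = 4.47 °C
q_cal = C_cal × ΔT = 10.26 × 4.47 = 45.8622 kJ
n = 1.73 / 122.12 = 0.01417 mol
q_rxn = −q_cal = -45.8622 kJ
ΔH = -45.8622 / 0.01417 = -3237 kJ/mol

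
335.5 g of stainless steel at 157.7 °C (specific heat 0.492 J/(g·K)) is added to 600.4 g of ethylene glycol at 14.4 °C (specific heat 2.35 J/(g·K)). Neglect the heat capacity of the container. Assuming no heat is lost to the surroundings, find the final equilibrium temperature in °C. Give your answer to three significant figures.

T_f = 29.4 °C

Heat lost by stainless steel = heat gained by ethylene glycol.
(335.5)(0.492)(157.7 − T) = (600.4)(2.35)(T − 14.4)
165.066 (157.7 − T) = 1410.94 (T − 14.4)
26031 − 165.066 T = 1410.94 T − 20318
46349 = 1576.006 T
T = 29.41 °C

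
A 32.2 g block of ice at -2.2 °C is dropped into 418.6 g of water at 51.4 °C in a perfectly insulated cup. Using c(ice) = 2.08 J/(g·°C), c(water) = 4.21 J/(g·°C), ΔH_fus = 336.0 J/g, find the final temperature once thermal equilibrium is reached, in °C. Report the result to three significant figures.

Heat to bring ice to 0 °C and melt it: q₁ = 32.2×2.08×2.2 + 32.2×336.0 = 10966.5 J
Heat the water can supply cooling to 0 °C: 418.6×4.21×51.4 = 90582.53 J > q₁, so all ice melts.
Energy balance: 418.6×4.21×(51.4 − T) = 10966.5 + 32.2×4.21×(T − 0)
1762.306(51.4 − T) = 10966.5 + 135.562 T
90582.53 − 10966.5 = 1897.868 T
T = 79616.03 / 1897.868 = 41.95 °C

T_f = 42.0 °C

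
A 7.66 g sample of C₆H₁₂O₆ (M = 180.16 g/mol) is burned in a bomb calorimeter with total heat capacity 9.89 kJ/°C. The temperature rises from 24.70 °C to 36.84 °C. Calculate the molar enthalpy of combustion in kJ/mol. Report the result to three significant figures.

ΔH = -2820 kJ/mol

ΔT = 36.84 − 24.70 = 12.14 °C
q_cal = C_cal × ΔT = 9.89 × 12.14 = 120.0646 kJ
n = 7.66 / 180.16 = 0.04252 mol
q_rxn = −q_cal = -120.0646 kJ
ΔH = -120.0646 / 0.04252 = -2824 kJ/mol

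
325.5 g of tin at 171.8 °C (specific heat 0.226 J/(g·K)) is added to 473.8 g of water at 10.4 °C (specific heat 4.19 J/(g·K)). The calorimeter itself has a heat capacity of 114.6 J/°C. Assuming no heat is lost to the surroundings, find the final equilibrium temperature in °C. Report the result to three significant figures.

Heat lost by tin = heat gained by water + calorimeter.
(325.5)(0.226)(171.8 − T) = [(473.8)(4.19) + 114.6](T − 10.4)
73.563 (171.8 − T) = 2099.822 (T − 10.4)
12638 − 73.563 T = 2099.822 T − 21838
34476 = 2173.385 T
T = 15.86 °C

T_f = 15.9 °C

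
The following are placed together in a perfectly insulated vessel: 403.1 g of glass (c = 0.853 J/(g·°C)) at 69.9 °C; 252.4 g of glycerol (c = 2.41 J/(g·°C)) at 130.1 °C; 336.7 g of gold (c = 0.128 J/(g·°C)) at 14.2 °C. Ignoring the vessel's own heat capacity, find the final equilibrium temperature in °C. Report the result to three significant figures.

Σ mᵢcᵢ(T − Tᵢ) = 0  ⇒  T = Σ mᵢcᵢTᵢ / Σ mᵢcᵢ
Σ mᵢcᵢ = 403.1×0.853 + 252.4×2.41 + 336.7×0.128 = 995.2259
Σ mᵢcᵢTᵢ = 343.8443×69.9 + 608.284×130.1 + 43.0976×14.2 = 103780
T = 103780 / 995.2259 = 104.3 °C

T_f = 104 °C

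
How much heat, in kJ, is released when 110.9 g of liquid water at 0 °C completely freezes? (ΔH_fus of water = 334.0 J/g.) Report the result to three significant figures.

q = 37.0 kJ

q = m × ΔH_fus = 110.9 × 334.0 = 37040 J = 37.0 kJ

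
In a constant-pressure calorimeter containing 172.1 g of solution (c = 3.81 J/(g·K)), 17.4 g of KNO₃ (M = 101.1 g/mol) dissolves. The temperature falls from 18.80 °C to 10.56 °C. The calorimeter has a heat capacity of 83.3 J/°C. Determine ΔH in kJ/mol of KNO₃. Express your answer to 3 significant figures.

ΔH = 35.4 kJ/mol

|ΔT| = |10.56 − 18.80| = 8.24 °C
|q_surr| = (172.1 × 3.81 + 83.3) × 8.24 = 739.001 × 8.24 = 6089 J
n(KNO₃) = 17.4 / 101.1 = 0.1721 mol
Temperature fell, so q_rxn = +|q_surr| = 6.089 kJ
ΔH = q_rxn / n = 35.38 kJ/mol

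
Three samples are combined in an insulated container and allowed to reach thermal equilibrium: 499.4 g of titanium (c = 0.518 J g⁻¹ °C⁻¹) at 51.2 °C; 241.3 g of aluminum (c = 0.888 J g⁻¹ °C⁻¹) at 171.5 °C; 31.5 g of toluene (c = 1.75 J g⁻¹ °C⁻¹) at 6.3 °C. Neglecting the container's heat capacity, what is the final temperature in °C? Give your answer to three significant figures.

Σ mᵢcᵢ(T − Tᵢ) = 0  ⇒  T = Σ mᵢcᵢTᵢ / Σ mᵢcᵢ
Σ mᵢcᵢ = 499.4×0.518 + 241.3×0.888 + 31.5×1.75 = 528.0886
Σ mᵢcᵢTᵢ = 258.6892×51.2 + 214.2744×171.5 + 55.125×6.3 = 50340
T = 50340 / 528.0886 = 95.32 °C

T_f = 95.3 °C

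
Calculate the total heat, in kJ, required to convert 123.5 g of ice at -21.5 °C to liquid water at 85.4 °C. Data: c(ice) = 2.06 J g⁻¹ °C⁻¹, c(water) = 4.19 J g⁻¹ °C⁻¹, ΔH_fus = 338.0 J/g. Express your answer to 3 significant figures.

q1 (heat ice -21.5→0.0 °C): 123.5 × 2.06 × 21.5 = 5470 J
q2 (melt at 0 °C): 123.5 × 338.0 = 41743 J
q3 (heat water 0.0→85.4 °C): 123.5 × 4.19 × 85.4 = 44192 J
Total: 5470 + 41743 + 44192 = 91405 J = 91.4 kJ

q = 91.4 kJ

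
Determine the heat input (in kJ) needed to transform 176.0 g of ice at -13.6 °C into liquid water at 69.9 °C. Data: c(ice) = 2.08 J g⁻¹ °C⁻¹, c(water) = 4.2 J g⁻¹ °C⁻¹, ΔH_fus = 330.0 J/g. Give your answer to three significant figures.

q = 115 kJ

q1 (heat ice -13.6→0.0 °C): 176.0 × 2.08 × 13.6 = 4979 J
q2 (melt at 0 °C): 176.0 × 330.0 = 58080 J
q3 (heat water 0.0→69.9 °C): 176.0 × 4.2 × 69.9 = 51670 J
Total: 4979 + 58080 + 51670 = 114729 J = 115 kJ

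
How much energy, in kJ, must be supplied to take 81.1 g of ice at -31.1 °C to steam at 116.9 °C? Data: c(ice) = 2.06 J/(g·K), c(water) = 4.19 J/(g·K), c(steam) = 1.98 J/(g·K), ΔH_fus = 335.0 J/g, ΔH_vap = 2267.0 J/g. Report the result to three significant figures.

q = 253 kJ

q1 (heat ice -31.1→0.0 °C): 81.1 × 2.06 × 31.1 = 5196 J
q2 (melt at 0 °C): 81.1 × 335.0 = 27169 J
q3 (heat water 0.0→100.0 °C): 81.1 × 4.19 × 100.0 = 33981 J
q4 (vaporize at 100 °C): 81.1 × 2267.0 = 183854 J
q5 (heat steam 100.0→116.9 °C): 81.1 × 1.98 × 16.9 = 2714 J
Total: 5196 + 27169 + 33981 + 183854 + 2714 = 252914 J = 253 kJ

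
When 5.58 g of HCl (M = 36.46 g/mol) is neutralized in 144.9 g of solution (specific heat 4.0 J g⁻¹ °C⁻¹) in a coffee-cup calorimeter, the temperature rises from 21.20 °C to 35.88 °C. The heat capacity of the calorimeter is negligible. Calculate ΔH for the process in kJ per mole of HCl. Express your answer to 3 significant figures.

ΔH = -55.6 kJ/mol

|ΔT| = |35.88 − 21.20| = 14.68 °C
|q_surr| = (144.9 × 4.0) × 14.68 = 579.6 × 14.68 = 8509 J
n(HCl) = 5.58 / 36.46 = 0.1530 mol
Temperature rose, so q_rxn = −|q_surr| = -8.509 kJ
ΔH = q_rxn / n = -55.61 kJ/mol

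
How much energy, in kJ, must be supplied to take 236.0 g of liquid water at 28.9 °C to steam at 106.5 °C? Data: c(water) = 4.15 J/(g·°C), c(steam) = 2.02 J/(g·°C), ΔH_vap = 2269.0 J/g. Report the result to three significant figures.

q = 608 kJ

q1 (heat water 28.9→100.0 °C): 236.0 × 4.15 × 71.1 = 69635 J
q2 (vaporize at 100 °C): 236.0 × 2269.0 = 535484 J
q3 (heat steam 100.0→106.5 °C): 236.0 × 2.02 × 6.5 = 3099 J
Total: 69635 + 535484 + 3099 = 608218 J = 608 kJ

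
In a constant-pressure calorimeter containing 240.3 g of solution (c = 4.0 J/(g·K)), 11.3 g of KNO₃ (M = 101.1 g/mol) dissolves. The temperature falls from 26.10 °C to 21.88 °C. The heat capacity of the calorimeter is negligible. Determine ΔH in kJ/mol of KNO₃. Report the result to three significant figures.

ΔH = 36.3 kJ/mol

|ΔT| = |21.88 − 26.10| = 4.22 °C
|q_surr| = (240.3 × 4.0) × 4.22 = 961.2 × 4.22 = 4056 J
n(KNO₃) = 11.3 / 101.1 = 0.1118 mol
Temperature fell, so q_rxn = +|q_surr| = 4.056 kJ
ΔH = q_rxn / n = 36.28 kJ/mol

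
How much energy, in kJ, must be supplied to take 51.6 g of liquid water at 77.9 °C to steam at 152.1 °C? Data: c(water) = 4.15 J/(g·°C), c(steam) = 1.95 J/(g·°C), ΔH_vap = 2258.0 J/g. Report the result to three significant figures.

q1 (heat water 77.9→100.0 °C): 51.6 × 4.15 × 22.1 = 4732 J
q2 (vaporize at 100 °C): 51.6 × 2258.0 = 116513 J
q3 (heat steam 100.0→152.1 °C): 51.6 × 1.95 × 52.1 = 5242 J
Total: 4732 + 116513 + 5242 = 126487 J = 126 kJ

q = 126 kJ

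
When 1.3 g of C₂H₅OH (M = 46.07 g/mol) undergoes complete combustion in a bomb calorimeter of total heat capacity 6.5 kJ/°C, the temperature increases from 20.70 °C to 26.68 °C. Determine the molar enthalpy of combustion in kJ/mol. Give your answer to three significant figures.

ΔH = -1380 kJ/mol

ΔT = 26.68 − 20.70 = 5.98 °C
q_cal = C_cal × ΔT = 6.5 × 5.98 = 38.87 kJ
n = 1.3 / 46.07 = 0.02822 mol
q_rxn = −q_cal = -38.87 kJ
ΔH = -38.87 / 0.02822 = -1377 kJ/mol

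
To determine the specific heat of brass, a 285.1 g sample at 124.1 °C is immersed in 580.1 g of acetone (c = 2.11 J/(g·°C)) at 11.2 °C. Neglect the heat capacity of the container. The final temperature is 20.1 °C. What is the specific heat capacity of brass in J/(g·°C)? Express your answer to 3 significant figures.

q_gained = (580.1 × 2.11) × (20.1 − 11.2) = 10890 J
q_lost = 285.1 × c × (124.1 − 20.1) = 29650.4 c
Set equal: c = 10890 / 29650.4 = 0.367 J/(g·°C)

c = 0.367 J/(g·°C)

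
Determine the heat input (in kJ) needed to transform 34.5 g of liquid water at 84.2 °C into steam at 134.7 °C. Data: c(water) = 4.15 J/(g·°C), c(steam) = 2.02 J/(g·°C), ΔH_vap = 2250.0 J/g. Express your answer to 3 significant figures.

q1 (heat water 84.2→100.0 °C): 34.5 × 4.15 × 15.8 = 2262 J
q2 (vaporize at 100 °C): 34.5 × 2250.0 = 77625 J
q3 (heat steam 100.0→134.7 °C): 34.5 × 2.02 × 34.7 = 2418 J
Total: 2262 + 77625 + 2418 = 82305 J = 82.3 kJ

q = 82.3 kJ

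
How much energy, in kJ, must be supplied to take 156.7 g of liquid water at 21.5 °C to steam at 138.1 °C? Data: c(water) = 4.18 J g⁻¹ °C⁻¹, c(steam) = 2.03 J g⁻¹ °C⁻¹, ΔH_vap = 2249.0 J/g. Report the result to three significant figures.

q = 416 kJ

q1 (heat water 21.5→100.0 °C): 156.7 × 4.18 × 78.5 = 51418 J
q2 (vaporize at 100 °C): 156.7 × 2249.0 = 352418 J
q3 (heat steam 100.0→138.1 °C): 156.7 × 2.03 × 38.1 = 12120 J
Total: 51418 + 352418 + 12120 = 415956 J = 416 kJ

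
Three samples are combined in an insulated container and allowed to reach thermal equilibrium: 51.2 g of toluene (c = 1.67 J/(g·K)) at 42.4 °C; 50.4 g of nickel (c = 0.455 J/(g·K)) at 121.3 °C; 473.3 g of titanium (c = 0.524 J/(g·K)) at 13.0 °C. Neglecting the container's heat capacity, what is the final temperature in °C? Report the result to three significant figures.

T_f = 27.0 °C

Σ mᵢcᵢ(T − Tᵢ) = 0  ⇒  T = Σ mᵢcᵢTᵢ / Σ mᵢcᵢ
Σ mᵢcᵢ = 51.2×1.67 + 50.4×0.455 + 473.3×0.524 = 356.4452
Σ mᵢcᵢTᵢ = 85.504×42.4 + 22.932×121.3 + 248.0092×13.0 = 9631.1
T = 9631.1 / 356.4452 = 27.02 °C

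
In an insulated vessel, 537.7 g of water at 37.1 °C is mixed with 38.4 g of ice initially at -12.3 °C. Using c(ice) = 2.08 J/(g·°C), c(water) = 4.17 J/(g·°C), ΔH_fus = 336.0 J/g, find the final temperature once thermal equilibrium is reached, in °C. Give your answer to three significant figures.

T_f = 28.8 °C

Heat to bring ice to 0 °C and melt it: q₁ = 38.4×2.08×12.3 + 38.4×336.0 = 13885 J
Heat the water can supply cooling to 0 °C: 537.7×4.17×37.1 = 83186.0 J > q₁, so all ice melts.
Energy balance: 537.7×4.17×(37.1 − T) = 13885 + 38.4×4.17×(T − 0)
2242.209(37.1 − T) = 13885 + 160.128 T
83186.0 − 13885 = 2402.337 T
T = 69301.0 / 2402.337 = 28.847 °C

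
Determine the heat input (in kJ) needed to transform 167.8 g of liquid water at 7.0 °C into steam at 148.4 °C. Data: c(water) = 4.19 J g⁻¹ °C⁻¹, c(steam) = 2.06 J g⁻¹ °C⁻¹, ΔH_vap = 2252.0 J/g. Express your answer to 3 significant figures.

q = 460 kJ

q1 (heat water 7.0→100.0 °C): 167.8 × 4.19 × 93.0 = 65387 J
q2 (vaporize at 100 °C): 167.8 × 2252.0 = 377886 J
q3 (heat steam 100.0→148.4 °C): 167.8 × 2.06 × 48.4 = 16730 J
Total: 65387 + 377886 + 16730 = 460003 J = 460 kJ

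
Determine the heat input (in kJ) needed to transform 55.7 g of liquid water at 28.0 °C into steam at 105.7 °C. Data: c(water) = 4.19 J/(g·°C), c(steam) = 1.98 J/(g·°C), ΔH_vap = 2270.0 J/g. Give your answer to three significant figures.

q = 144 kJ

q1 (heat water 28.0→100.0 °C): 55.7 × 4.19 × 72.0 = 16804 J
q2 (vaporize at 100 °C): 55.7 × 2270.0 = 126439 J
q3 (heat steam 100.0→105.7 °C): 55.7 × 1.98 × 5.7 = 629 J
Total: 16804 + 126439 + 629 = 143872 J = 144 kJ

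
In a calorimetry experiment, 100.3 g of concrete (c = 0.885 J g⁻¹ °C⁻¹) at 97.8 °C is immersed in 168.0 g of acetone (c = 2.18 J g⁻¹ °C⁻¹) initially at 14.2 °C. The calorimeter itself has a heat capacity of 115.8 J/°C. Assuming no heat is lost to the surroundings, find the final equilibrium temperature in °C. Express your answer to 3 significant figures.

T_f = 27.2 °C

Heat lost by concrete = heat gained by acetone + calorimeter.
(100.3)(0.885)(97.8 − T) = [(168.0)(2.18) + 115.8](T − 14.2)
88.7655 (97.8 − T) = 482.04 (T − 14.2)
8681.3 − 88.7655 T = 482.04 T − 6845.0
15526.3 = 570.8055 T
T = 27.20 °C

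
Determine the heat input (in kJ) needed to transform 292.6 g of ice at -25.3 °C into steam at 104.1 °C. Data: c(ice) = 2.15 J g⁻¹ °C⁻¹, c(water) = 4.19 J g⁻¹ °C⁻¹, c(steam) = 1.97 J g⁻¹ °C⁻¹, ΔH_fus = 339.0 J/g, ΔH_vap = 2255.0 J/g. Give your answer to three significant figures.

q = 900 kJ

q1 (heat ice -25.3→0.0 °C): 292.6 × 2.15 × 25.3 = 15916 J
q2 (melt at 0 °C): 292.6 × 339.0 = 99191 J
q3 (heat water 0.0→100.0 °C): 292.6 × 4.19 × 100.0 = 122599 J
q4 (vaporize at 100 °C): 292.6 × 2255.0 = 659813 J
q5 (heat steam 100.0→104.1 °C): 292.6 × 1.97 × 4.1 = 2363 J
Total: 15916 + 99191 + 122599 + 659813 + 2363 = 899882 J = 900 kJ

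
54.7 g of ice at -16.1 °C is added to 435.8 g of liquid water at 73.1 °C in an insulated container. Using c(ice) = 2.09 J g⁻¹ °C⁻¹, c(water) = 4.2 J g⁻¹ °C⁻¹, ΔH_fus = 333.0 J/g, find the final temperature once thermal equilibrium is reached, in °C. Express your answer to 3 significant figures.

Heat to bring ice to 0 °C and melt it: q₁ = 54.7×2.09×16.1 + 54.7×333.0 = 20056 J
Heat the water can supply cooling to 0 °C: 435.8×4.2×73.1 = 133799 J > q₁, so all ice melts.
Energy balance: 435.8×4.2×(73.1 − T) = 20056 + 54.7×4.2×(T − 0)
1830.36(73.1 − T) = 20056 + 229.74 T
133799 − 20056 = 2060.10 T
T = 113743 / 2060.10 = 55.21 °C

T_f = 55.2 °C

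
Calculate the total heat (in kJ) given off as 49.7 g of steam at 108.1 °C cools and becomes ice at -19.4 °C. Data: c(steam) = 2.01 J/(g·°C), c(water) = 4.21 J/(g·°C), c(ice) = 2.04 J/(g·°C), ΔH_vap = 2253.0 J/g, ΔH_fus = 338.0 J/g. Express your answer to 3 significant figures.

q = 152 kJ

q1 (cool steam 108.1→100 °C): 49.7 × 2.01 × 8.1 = 809 J
q2 (condense at 100 °C): 49.7 × 2253.0 = 111974 J
q3 (cool water 100→0 °C): 49.7 × 4.21 × 100.0 = 20924 J
q4 (freeze at 0 °C): 49.7 × 338.0 = 16799 J
q5 (cool ice 0→-19.4 °C): 49.7 × 2.04 × 19.4 = 1967 J
Total: 809 + 111974 + 20924 + 16799 + 1967 = 152473 J = 152 kJ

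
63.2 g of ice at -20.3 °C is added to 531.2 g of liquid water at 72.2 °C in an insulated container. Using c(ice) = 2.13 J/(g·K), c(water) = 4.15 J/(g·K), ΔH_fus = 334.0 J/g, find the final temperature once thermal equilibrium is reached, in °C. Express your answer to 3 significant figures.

Heat to bring ice to 0 °C and melt it: q₁ = 63.2×2.13×20.3 + 63.2×334.0 = 23842 J
Heat the water can supply cooling to 0 °C: 531.2×4.15×72.2 = 159163 J > q₁, so all ice melts.
Energy balance: 531.2×4.15×(72.2 − T) = 23842 + 63.2×4.15×(T − 0)
2204.48(72.2 − T) = 23842 + 262.28 T
159163 − 23842 = 2466.76 T
T = 135321 / 2466.76 = 54.86 °C

T_f = 54.9 °C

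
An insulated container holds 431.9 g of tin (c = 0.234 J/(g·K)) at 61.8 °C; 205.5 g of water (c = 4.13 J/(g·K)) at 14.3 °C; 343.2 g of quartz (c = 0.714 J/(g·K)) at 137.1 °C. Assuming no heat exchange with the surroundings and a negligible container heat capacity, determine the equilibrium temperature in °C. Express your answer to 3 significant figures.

Σ mᵢcᵢ(T − Tᵢ) = 0  ⇒  T = Σ mᵢcᵢTᵢ / Σ mᵢcᵢ
Σ mᵢcᵢ = 431.9×0.234 + 205.5×4.13 + 343.2×0.714 = 1194.8244
Σ mᵢcᵢTᵢ = 101.0646×61.8 + 848.715×14.3 + 245.0448×137.1 = 51978
T = 51978 / 1194.8244 = 43.50 °C

T_f = 43.5 °C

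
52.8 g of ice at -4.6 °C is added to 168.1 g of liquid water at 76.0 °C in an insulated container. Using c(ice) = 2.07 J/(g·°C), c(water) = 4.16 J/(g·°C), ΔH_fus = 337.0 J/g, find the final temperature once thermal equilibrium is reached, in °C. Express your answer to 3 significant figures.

Heat to bring ice to 0 °C and melt it: q₁ = 52.8×2.07×4.6 + 52.8×337.0 = 18296 J
Heat the water can supply cooling to 0 °C: 168.1×4.16×76.0 = 53146.5 J > q₁, so all ice melts.
Energy balance: 168.1×4.16×(76.0 − T) = 18296 + 52.8×4.16×(T − 0)
699.296(76.0 − T) = 18296 + 219.648 T
53146.5 − 18296 = 918.944 T
T = 34850.5 / 918.944 = 37.92 °C

T_f = 37.9 °C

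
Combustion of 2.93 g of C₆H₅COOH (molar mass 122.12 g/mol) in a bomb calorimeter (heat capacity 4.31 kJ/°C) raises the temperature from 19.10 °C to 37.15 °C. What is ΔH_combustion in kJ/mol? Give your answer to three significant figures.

ΔH = -3240 kJ/mol

ΔT = 37.15 − 19.10 = 18.05 °C
q_cal = C_cal × ΔT = 4.31 × 18.05 = 77.7955 kJ
n = 2.93 / 122.12 = 0.02399 mol
q_rxn = −q_cal = -77.7955 kJ
ΔH = -77.7955 / 0.02399 = -3243 kJ/mol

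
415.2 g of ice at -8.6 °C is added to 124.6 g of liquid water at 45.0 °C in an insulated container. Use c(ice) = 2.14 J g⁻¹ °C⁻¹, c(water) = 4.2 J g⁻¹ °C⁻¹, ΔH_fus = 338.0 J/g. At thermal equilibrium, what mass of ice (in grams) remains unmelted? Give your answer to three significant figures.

Heat to warm all ice to 0 °C: 415.2×2.14×8.6 = 7641.3 J
Heat released by water cooling to 0 °C: 124.6×4.2×45.0 = 23549 J
23549 J < 7641.3 + 415.2×338.0 = 147978.9 J, so not all ice melts; final T = 0 °C.
Heat left for melting: 23549 − 7641.3 = 15907.7 J
Mass melted = 15907.7 / 338.0 = 47.06 g
Ice remaining = 415.2 − 47.06 = 368.14 g

m_ice remaining = 368 g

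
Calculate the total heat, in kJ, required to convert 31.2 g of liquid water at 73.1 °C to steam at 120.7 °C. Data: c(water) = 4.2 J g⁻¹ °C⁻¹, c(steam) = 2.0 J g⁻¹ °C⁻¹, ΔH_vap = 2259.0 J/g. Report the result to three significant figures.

q = 75.3 kJ

q1 (heat water 73.1→100.0 °C): 31.2 × 4.2 × 26.9 = 3525 J
q2 (vaporize at 100 °C): 31.2 × 2259.0 = 70481 J
q3 (heat steam 100.0→120.7 °C): 31.2 × 2.0 × 20.7 = 1292 J
Total: 3525 + 70481 + 1292 = 75298 J = 75.3 kJ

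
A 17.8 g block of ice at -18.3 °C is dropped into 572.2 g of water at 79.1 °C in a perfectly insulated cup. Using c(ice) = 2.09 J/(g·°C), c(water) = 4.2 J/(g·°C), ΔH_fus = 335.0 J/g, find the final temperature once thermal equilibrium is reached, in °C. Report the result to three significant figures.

Heat to bring ice to 0 °C and melt it: q₁ = 17.8×2.09×18.3 + 17.8×335.0 = 6643.8 J
Heat the water can supply cooling to 0 °C: 572.2×4.2×79.1 = 190096 J > q₁, so all ice melts.
Energy balance: 572.2×4.2×(79.1 − T) = 6643.8 + 17.8×4.2×(T − 0)
2403.24(79.1 − T) = 6643.8 + 74.76 T
190096 − 6643.8 = 2478.00 T
T = 183452.2 / 2478.00 = 74.03 °C

T_f = 74.0 °C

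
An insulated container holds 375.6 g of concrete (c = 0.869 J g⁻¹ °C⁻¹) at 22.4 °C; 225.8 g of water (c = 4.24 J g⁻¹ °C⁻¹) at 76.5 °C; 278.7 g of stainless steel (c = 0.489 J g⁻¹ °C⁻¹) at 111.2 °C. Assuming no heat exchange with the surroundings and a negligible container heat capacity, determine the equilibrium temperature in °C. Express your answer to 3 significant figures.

Σ mᵢcᵢ(T − Tᵢ) = 0  ⇒  T = Σ mᵢcᵢTᵢ / Σ mᵢcᵢ
Σ mᵢcᵢ = 375.6×0.869 + 225.8×4.24 + 278.7×0.489 = 1420.0727
Σ mᵢcᵢTᵢ = 326.3964×22.4 + 957.392×76.5 + 136.2843×111.2 = 95707
T = 95707 / 1420.0727 = 67.40 °C

T_f = 67.4 °C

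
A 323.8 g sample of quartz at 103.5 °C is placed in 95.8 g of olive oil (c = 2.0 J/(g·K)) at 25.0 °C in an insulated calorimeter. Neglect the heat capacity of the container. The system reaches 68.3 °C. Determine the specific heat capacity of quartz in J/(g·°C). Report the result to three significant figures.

q_gained = (95.8 × 2.0) × (68.3 − 25.0) = 8296 J
q_lost = 323.8 × c × (103.5 − 68.3) = 11397.76 c
Set equal: c = 8296 / 11397.76 = 0.728 J/(g·°C)

c = 0.728 J/(g·°C)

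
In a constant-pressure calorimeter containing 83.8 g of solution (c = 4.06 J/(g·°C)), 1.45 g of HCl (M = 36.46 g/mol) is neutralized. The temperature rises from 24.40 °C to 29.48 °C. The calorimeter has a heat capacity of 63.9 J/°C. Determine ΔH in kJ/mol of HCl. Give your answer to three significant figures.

|ΔT| = |29.48 − 24.40| = 5.08 °C
|q_surr| = (83.8 × 4.06 + 63.9) × 5.08 = 404.128 × 5.08 = 2053 J
n(HCl) = 1.45 / 36.46 = 0.03977 mol
Temperature rose, so q_rxn = −|q_surr| = -2.053 kJ
ΔH = q_rxn / n = -51.62 kJ/mol

ΔH = -51.6 kJ/mol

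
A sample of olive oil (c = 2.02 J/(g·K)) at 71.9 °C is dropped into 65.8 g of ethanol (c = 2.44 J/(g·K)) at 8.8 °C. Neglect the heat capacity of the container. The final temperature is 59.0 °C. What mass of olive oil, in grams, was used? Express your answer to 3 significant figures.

m = 309 g

q_gained = (65.8 × 2.44) × (59.0 − 8.8) = 8060 J
q_lost = m × 2.02 × (71.9 − 59.0) = 26.058 m
m = 8060 / 26.058 = 309 g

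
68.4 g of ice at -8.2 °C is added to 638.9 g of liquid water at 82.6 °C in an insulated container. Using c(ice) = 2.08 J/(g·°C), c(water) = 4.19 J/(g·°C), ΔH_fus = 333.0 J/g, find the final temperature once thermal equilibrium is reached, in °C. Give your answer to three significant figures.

T_f = 66.5 °C

Heat to bring ice to 0 °C and melt it: q₁ = 68.4×2.08×8.2 + 68.4×333.0 = 23944 J
Heat the water can supply cooling to 0 °C: 638.9×4.19×82.6 = 221119 J > q₁, so all ice melts.
Energy balance: 638.9×4.19×(82.6 − T) = 23944 + 68.4×4.19×(T − 0)
2676.991(82.6 − T) = 23944 + 286.596 T
221119 − 23944 = 2963.587 T
T = 197175 / 2963.587 = 66.53 °C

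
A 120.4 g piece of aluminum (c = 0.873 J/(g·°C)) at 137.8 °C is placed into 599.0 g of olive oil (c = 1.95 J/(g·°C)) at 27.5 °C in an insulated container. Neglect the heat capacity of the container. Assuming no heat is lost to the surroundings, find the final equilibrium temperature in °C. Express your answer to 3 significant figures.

T_f = 36.6 °C

Heat lost by aluminum = heat gained by olive oil.
(120.4)(0.873)(137.8 − T) = (599.0)(1.95)(T − 27.5)
105.1092 (137.8 − T) = 1168.05 (T − 27.5)
14484 − 105.1092 T = 1168.05 T − 32121
46605 = 1273.1592 T
T = 36.61 °C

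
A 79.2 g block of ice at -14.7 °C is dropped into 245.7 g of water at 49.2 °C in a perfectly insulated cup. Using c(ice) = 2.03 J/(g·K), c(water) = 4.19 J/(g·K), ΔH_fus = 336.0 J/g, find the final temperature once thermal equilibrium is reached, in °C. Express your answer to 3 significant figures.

T_f = 15.9 °C

Heat to bring ice to 0 °C and melt it: q₁ = 79.2×2.03×14.7 + 79.2×336.0 = 28975 J
Heat the water can supply cooling to 0 °C: 245.7×4.19×49.2 = 50650.6 J > q₁, so all ice melts.
Energy balance: 245.7×4.19×(49.2 − T) = 28975 + 79.2×4.19×(T − 0)
1029.483(49.2 − T) = 28975 + 331.848 T
50650.6 − 28975 = 1361.331 T
T = 21675.6 / 1361.331 = 15.92 °C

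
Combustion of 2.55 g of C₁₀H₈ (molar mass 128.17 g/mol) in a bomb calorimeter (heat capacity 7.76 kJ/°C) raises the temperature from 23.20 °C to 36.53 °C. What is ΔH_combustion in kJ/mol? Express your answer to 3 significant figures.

ΔH = -5200 kJ/mol

ΔT = 36.53 − 23.20 = 13.33 °C
q_cal = C_cal × ΔT = 7.76 × 13.33 = 103.4408 kJ
n = 2.55 / 128.17 = 0.01990 mol
q_rxn = −q_cal = -103.4408 kJ
ΔH = -103.4408 / 0.01990 = -5198 kJ/mol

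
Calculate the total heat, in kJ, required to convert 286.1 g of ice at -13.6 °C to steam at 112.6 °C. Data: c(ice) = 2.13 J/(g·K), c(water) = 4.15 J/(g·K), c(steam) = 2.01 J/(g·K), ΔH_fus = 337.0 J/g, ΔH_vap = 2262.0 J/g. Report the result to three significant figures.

q1 (heat ice -13.6→0.0 °C): 286.1 × 2.13 × 13.6 = 8288 J
q2 (melt at 0 °C): 286.1 × 337.0 = 96416 J
q3 (heat water 0.0→100.0 °C): 286.1 × 4.15 × 100.0 = 118732 J
q4 (vaporize at 100 °C): 286.1 × 2262.0 = 647158 J
q5 (heat steam 100.0→112.6 °C): 286.1 × 2.01 × 12.6 = 7246 J
Total: 8288 + 96416 + 118732 + 647158 + 7246 = 877840 J = 878 kJ

q = 878 kJ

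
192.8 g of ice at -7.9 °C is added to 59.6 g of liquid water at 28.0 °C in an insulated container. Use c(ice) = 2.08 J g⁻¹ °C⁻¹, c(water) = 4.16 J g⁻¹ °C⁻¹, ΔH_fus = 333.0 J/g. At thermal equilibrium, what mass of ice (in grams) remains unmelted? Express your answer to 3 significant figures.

m_ice remaining = 181 g

Heat to warm all ice to 0 °C: 192.8×2.08×7.9 = 3168.1 J
Heat released by water cooling to 0 °C: 59.6×4.16×28.0 = 6942.2 J
6942.2 J < 3168.1 + 192.8×333.0 = 67370.5 J, so not all ice melts; final T = 0 °C.
Heat left for melting: 6942.2 − 3168.1 = 3774.1 J
Mass melted = 3774.1 / 333.0 = 11.33 g
Ice remaining = 192.8 − 11.33 = 181.47 g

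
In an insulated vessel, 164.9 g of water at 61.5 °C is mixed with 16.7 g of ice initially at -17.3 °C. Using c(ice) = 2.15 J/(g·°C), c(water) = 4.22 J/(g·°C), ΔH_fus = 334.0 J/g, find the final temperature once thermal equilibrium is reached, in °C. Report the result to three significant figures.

Heat to bring ice to 0 °C and melt it: q₁ = 16.7×2.15×17.3 + 16.7×334.0 = 6199.0 J
Heat the water can supply cooling to 0 °C: 164.9×4.22×61.5 = 42796.5 J > q₁, so all ice melts.
Energy balance: 164.9×4.22×(61.5 − T) = 6199.0 + 16.7×4.22×(T − 0)
695.878(61.5 − T) = 6199.0 + 70.474 T
42796.5 − 6199.0 = 766.352 T
T = 36597.5 / 766.352 = 47.76 °C

T_f = 47.8 °C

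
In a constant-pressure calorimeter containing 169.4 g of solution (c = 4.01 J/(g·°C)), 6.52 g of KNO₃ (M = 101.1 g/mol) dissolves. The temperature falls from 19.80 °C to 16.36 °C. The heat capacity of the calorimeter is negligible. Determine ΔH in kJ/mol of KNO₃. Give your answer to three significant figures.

ΔH = 36.2 kJ/mol

|ΔT| = |16.36 − 19.80| = 3.44 °C
|q_surr| = (169.4 × 4.01) × 3.44 = 679.294 × 3.44 = 2337 J
n(KNO₃) = 6.52 / 101.1 = 0.06449 mol
Temperature fell, so q_rxn = +|q_surr| = 2.337 kJ
ΔH = q_rxn / n = 36.24 kJ/mol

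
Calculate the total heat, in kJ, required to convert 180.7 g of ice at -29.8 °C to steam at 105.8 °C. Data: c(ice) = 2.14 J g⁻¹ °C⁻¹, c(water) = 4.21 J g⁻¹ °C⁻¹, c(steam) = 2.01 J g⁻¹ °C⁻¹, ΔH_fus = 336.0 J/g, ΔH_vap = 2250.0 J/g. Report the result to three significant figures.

q = 557 kJ

q1 (heat ice -29.8→0.0 °C): 180.7 × 2.14 × 29.8 = 11524 J
q2 (melt at 0 °C): 180.7 × 336.0 = 60715 J
q3 (heat water 0.0→100.0 °C): 180.7 × 4.21 × 100.0 = 76075 J
q4 (vaporize at 100 °C): 180.7 × 2250.0 = 406575 J
q5 (heat steam 100.0→105.8 °C): 180.7 × 2.01 × 5.8 = 2107 J
Total: 11524 + 60715 + 76075 + 406575 + 2107 = 556996 J = 557 kJ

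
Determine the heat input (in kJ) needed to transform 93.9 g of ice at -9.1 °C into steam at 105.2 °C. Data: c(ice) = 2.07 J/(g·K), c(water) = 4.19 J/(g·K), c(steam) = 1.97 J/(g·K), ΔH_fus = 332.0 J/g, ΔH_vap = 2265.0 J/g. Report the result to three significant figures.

q1 (heat ice -9.1→0.0 °C): 93.9 × 2.07 × 9.1 = 1769 J
q2 (melt at 0 °C): 93.9 × 332.0 = 31175 J
q3 (heat water 0.0→100.0 °C): 93.9 × 4.19 × 100.0 = 39344 J
q4 (vaporize at 100 °C): 93.9 × 2265.0 = 212684 J
q5 (heat steam 100.0→105.2 °C): 93.9 × 1.97 × 5.2 = 962 J
Total: 1769 + 31175 + 39344 + 212684 + 962 = 285934 J = 286 kJ

q = 286 kJ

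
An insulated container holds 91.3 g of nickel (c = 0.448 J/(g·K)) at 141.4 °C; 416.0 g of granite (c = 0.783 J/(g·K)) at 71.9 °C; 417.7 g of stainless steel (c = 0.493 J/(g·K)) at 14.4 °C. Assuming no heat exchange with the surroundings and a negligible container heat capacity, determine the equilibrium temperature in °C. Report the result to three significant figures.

T_f = 56.2 °C

Σ mᵢcᵢ(T − Tᵢ) = 0  ⇒  T = Σ mᵢcᵢTᵢ / Σ mᵢcᵢ
Σ mᵢcᵢ = 91.3×0.448 + 416.0×0.783 + 417.7×0.493 = 572.5565
Σ mᵢcᵢTᵢ = 40.9024×141.4 + 325.728×71.9 + 205.9261×14.4 = 32169
T = 32169 / 572.5565 = 56.18 °C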